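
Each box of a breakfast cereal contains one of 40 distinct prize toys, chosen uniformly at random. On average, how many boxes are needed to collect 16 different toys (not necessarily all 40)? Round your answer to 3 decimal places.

20.103

Going from k to k+1 distinct takes a geometric number of boxes with mean 40/(40-k).
Sum over k = 0,...,15: E = 40/40 + 40/39 + 40/38 + ... + 40/26 + 40/25 = 20.1034.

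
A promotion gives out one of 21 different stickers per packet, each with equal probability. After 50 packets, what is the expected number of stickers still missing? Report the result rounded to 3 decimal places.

1.831

For each sticker, P(unseen after 50) = (20/21)^50 = 0.0872.
By linearity of expectation, E[unseen] = 21·(20/21)^50 = 1.8313.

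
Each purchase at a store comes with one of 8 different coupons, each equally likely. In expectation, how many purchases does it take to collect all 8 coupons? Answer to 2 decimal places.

21.74

Split into phases: going from k distinct to k+1 distinct takes on average 8/(8-k) purchases.
E[T] = 8/8 + 8/7 + 8/6 + ... + 8/2 + 8/1 = 8·H_{8}.
H_{8} = 2.718, so E[T] = 21.743.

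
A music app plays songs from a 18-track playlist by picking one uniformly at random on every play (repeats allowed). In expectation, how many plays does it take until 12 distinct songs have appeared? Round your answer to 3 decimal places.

18.812

Going from k to k+1 distinct takes a geometric number of plays with mean 18/(18-k).
Sum over k = 0,...,11: E = 18/18 + 18/17 + 18/16 + ... + 18/8 + 18/7 = 18.8119.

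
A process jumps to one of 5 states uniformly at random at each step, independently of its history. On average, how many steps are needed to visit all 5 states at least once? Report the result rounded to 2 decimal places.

11.42

The wait to go from k to k+1 distinct states is geometric with mean 5/(5-k).
E[T] = 5/5 + 5/4 + 5/3 + 5/2 + 5/1 = 5·H_{5}.
H_{5} = 2.283, so E[T] = 11.417.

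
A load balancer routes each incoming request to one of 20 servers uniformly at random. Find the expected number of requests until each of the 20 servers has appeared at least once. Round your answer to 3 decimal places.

71.955

Split into phases: going from k distinct to k+1 distinct takes on average 20/(20-k) requests.
E[T] = 20/20 + 20/19 + 20/18 + ... + 20/2 + 20/1 = 20·H_{20}.
H_{20} = 3.5977, so E[T] = 71.9548.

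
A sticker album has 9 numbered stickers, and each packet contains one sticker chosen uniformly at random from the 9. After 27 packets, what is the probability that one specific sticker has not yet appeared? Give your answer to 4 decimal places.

Each packet misses the fixed sticker with probability (9-1)/9 = 8/9, independently.
P(still missing after 27) = (8/9)^27 = 0.04158.

0.0416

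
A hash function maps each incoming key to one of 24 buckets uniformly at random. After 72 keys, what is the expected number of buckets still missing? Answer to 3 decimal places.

1.120

For each bucket, P(unseen after 72) = (23/24)^72 = 0.0467.
By linearity of expectation, E[unseen] = 24·(23/24)^72 = 1.1205.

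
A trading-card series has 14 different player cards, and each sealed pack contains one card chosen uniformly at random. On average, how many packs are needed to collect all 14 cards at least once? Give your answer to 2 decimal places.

After k distinct cards have appeared, the next pack gives a new one with probability (14-k)/14, so the expected wait for the (k+1)-th is 14/(14-k).
E[T] = 14/14 + 14/13 + 14/12 + ... + 14/2 + 14/1 = 14·H_{14}.
H_{14} = 3.252, so E[T] = 45.522.

45.52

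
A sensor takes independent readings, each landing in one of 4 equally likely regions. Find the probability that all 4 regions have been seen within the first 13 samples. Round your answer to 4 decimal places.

0.9057

Let A_i be the event that region i is missing after 13 samples. By inclusion–exclusion on the A_i,
P(all seen) = Σ_{j=0}^{4} (-1)^j C(4,j)((4-j)/4)^13
= 1.00000 - 0.09503 + 0.00073 - 0.00000 + 0.00000
= 0.90570.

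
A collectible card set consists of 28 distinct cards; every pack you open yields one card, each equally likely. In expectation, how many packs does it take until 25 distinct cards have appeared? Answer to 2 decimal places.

58.63

Going from k to k+1 distinct takes a geometric number of packs with mean 28/(28-k).
Sum over k = 0,...,24: E = 28/28 + 28/27 + 28/26 + ... + 28/5 + 28/4 = 58.627.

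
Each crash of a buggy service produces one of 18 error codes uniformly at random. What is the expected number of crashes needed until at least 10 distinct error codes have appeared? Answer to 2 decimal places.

With k distinct error codes already seen, the next new one arrives after an expected 18/(18-k) crashes.
Sum over k = 0,...,9: E = 18/18 + 18/17 + 18/16 + ... + 18/10 + 18/9 = 13.991.

13.99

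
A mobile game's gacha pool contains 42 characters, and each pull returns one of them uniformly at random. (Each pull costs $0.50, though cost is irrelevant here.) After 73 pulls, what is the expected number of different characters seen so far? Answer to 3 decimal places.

34.768

For each character, P(seen in 73 pulls) = 1 - (41/42)^73 = 0.8278.
By linearity of expectation, E[distinct seen] = 42·(1 - (41/42)^73) = 34.7678.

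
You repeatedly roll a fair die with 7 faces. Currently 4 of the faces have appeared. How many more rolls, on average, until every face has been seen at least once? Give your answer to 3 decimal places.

From k distinct to k+1 distinct takes on average 7/(7-k) rolls.
Sum over k = 4,...,6: E = 7/3 + 7/2 + 7/1 = 12.8333.

12.833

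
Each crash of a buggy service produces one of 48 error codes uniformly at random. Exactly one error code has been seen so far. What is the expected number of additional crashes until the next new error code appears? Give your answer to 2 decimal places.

1.02

Each crash yields a new error code with probability (48-1)/48 = 47/48, so the wait is geometric with mean 48/47.
E = 48/47 = 1.021.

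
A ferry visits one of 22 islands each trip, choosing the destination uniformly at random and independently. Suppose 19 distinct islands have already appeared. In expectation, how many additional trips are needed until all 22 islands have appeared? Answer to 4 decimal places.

The wait to go from k to k+1 distinct islands is geometric with mean 22/(22-k).
Sum over k = 19,...,21: E = 22/3 + 22/2 + 22/1 = 40.33333.

40.3333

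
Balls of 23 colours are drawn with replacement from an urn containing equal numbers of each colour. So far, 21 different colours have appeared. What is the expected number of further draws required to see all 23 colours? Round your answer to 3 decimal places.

34.500

The wait to go from k to k+1 distinct colours is geometric with mean 23/(23-k).
Sum over k = 21,...,22: E = 23/2 + 23/1 = 34.5000.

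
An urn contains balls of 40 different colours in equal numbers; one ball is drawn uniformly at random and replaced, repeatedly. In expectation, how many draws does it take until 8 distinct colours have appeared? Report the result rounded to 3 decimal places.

Going from k to k+1 distinct takes a geometric number of draws with mean 40/(40-k).
Sum over k = 0,...,7: E = 40/40 + 40/39 + 40/38 + ... + 40/34 + 40/33 = 8.8019.

8.802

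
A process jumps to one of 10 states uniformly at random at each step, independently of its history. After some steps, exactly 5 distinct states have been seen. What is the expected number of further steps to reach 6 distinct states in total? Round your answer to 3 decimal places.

From k distinct to k+1 distinct takes on average 10/(10-k) steps.
Only the k = 5 term is needed: E = 10/5 = 2.0000.

2.000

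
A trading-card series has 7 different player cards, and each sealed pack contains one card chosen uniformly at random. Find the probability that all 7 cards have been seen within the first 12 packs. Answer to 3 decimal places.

By inclusion–exclusion over which cards are missing,
P(all seen) = Σ_{j=0}^{7} (-1)^j C(7,j)((7-j)/7)^12
= 1.0000 - 1.1009 + 0.3704 - 0.0424 + 0.0013 - 0.0000 + 0.0000 - 0.0000
= 0.2285.

0.228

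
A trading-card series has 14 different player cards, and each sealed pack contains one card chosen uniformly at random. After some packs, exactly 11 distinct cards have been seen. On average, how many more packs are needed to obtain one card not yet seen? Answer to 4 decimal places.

4.6667

The number of packs until the next new card is geometric with success probability 3/14, so its mean is 14/3.
E = 14/3 = 4.66667.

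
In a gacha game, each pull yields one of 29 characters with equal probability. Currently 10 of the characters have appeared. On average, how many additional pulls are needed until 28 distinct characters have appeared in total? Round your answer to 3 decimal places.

73.884

The wait to go from k to k+1 distinct characters is geometric with mean 29/(29-k).
Sum over k = 10,...,27: E = 29/19 + 29/18 + 29/17 + ... + 29/3 + 29/2 = 73.8845.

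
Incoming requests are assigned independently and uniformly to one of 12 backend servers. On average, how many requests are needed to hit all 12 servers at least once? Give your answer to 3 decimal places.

37.239

Split into phases: going from k distinct to k+1 distinct takes on average 12/(12-k) requests.
E[T] = 12/12 + 12/11 + 12/10 + ... + 12/2 + 12/1 = 12·H_{12}.
H_{12} = 3.1032, so E[T] = 37.2385.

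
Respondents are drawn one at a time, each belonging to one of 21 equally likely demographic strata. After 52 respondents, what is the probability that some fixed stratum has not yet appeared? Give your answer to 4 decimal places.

Each respondent misses the fixed stratum with probability (21-1)/21 = 20/21, independently.
P(still missing after 52) = (20/21)^52 = 0.07910.

0.0791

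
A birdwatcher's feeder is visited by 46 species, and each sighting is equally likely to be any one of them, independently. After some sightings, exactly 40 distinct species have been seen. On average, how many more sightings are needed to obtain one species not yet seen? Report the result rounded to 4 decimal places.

7.6667

The number of sightings until the next new species is geometric with success probability 6/46, so its mean is 46/6.
E = 46/6 = 7.66667.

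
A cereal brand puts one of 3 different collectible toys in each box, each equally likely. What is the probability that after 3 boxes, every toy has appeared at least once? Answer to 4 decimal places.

By inclusion–exclusion over which toys are missing,
P(all seen) = Σ_{j=0}^{3} (-1)^j C(3,j)((3-j)/3)^3
= 1.00000 - 0.88889 + 0.11111 - 0.00000
= 0.22222.

0.2222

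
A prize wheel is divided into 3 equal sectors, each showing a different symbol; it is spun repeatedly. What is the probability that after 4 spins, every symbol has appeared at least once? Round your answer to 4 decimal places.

0.4444

By inclusion–exclusion over which symbols are missing,
P(all seen) = Σ_{j=0}^{3} (-1)^j C(3,j)((3-j)/3)^4
= 1.00000 - 0.59259 + 0.03704 - 0.00000
= 0.44444.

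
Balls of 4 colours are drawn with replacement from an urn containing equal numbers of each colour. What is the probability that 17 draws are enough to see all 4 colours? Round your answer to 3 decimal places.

By inclusion–exclusion over which colours are missing,
P(all seen) = Σ_{j=0}^{4} (-1)^j C(4,j)((4-j)/4)^17
= 1.0000 - 0.0301 + 0.0000 - 0.0000 + 0.0000
= 0.9700.

0.970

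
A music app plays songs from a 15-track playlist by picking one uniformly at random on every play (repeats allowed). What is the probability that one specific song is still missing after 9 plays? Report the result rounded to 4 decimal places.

0.5374

On each play the fixed song fails to appear with probability 14/15.
P(still missing after 9) = (14/15)^9 = 0.53744.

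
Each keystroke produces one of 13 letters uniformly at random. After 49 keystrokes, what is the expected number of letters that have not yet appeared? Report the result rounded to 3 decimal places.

For each letter, P(unseen after 49) = (12/13)^49 = 0.0198.
By linearity of expectation, E[unseen] = 13·(12/13)^49 = 0.2574.

0.257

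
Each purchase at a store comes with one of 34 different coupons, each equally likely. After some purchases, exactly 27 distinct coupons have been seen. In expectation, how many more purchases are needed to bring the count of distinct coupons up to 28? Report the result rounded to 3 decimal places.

With k distinct coupons already seen, the next new one takes an expected 34/(34-k) purchases.
Only the k = 27 term is needed: E = 34/7 = 4.8571.

4.857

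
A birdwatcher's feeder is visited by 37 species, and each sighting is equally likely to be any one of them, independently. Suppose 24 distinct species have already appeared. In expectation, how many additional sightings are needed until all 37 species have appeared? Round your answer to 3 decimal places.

With k distinct species already seen, the next new one takes an expected 37/(37-k) sightings.
Sum over k = 24,...,36: E = 37/13 + 37/12 + 37/11 + ... + 37/2 + 37/1 = 117.6649.

117.665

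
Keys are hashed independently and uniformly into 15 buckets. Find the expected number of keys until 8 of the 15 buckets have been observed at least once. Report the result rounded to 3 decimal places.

10.881

Going from k to k+1 distinct takes a geometric number of keys with mean 15/(15-k).
Sum over k = 0,...,7: E = 15/15 + 15/14 + 15/13 + ... + 15/9 + 15/8 = 10.8806.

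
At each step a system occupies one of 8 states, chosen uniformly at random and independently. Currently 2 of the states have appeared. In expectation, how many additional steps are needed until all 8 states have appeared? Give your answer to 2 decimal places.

19.60

The wait to go from k to k+1 distinct states is geometric with mean 8/(8-k).
Sum over k = 2,...,7: E = 8/6 + 8/5 + 8/4 + 8/3 + 8/2 + 8/1 = 19.600.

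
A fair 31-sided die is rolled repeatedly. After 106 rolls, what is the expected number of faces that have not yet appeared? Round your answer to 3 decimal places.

For each face, P(unseen after 106) = (30/31)^106 = 0.0309.
By linearity of expectation, E[unseen] = 31·(30/31)^106 = 0.9591.

0.959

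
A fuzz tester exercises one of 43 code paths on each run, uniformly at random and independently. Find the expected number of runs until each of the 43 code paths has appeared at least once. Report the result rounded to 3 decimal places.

187.050

The wait to go from k to k+1 distinct code paths is geometric with mean 43/(43-k).
E[T] = 43/43 + 43/42 + 43/41 + ... + 43/2 + 43/1 = 43·H_{43}.
H_{43} = 4.3500, so E[T] = 187.0499.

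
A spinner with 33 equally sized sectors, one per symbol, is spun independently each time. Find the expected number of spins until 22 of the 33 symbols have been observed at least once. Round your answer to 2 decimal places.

35.27

Going from k to k+1 distinct takes a geometric number of spins with mean 33/(33-k).
Sum over k = 0,...,21: E = 33/33 + 33/32 + 33/31 + ... + 33/13 + 33/12 = 35.274.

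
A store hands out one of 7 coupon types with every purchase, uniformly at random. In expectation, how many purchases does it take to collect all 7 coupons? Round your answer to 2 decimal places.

Split into phases: going from k distinct to k+1 distinct takes on average 7/(7-k) purchases.
E[T] = 7/7 + 7/6 + 7/5 + ... + 7/2 + 7/1 = 7·H_{7}.
H_{7} = 2.593, so E[T] = 18.150.

18.15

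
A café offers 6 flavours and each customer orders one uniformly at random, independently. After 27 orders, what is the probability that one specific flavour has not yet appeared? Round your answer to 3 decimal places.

On each order the fixed flavour fails to appear with probability 5/6.
P(still missing after 27) = (5/6)^27 = 0.0073.

0.007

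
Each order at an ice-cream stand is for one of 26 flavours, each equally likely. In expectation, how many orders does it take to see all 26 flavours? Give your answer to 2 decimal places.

The wait to go from k to k+1 distinct flavours is geometric with mean 26/(26-k).
E[T] = 26/26 + 26/25 + 26/24 + ... + 26/2 + 26/1 = 26·H_{26}.
H_{26} = 3.854, so E[T] = 100.215.

100.21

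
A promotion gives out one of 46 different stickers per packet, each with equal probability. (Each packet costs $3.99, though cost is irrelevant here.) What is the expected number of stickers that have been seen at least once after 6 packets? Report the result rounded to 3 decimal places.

For each sticker, P(seen in 6 packets) = 1 - (45/46)^6 = 0.1235.
By linearity of expectation, E[distinct seen] = 46·(1 - (45/46)^6) = 5.6832.

5.683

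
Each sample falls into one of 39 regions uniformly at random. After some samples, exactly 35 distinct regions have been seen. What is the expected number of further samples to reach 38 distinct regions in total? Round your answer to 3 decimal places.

42.250

From k distinct to k+1 distinct takes on average 39/(39-k) samples.
Sum over k = 35,...,37: E = 39/4 + 39/3 + 39/2 = 42.2500.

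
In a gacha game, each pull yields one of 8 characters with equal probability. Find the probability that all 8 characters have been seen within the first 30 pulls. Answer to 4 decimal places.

Let A_i be the event that character i is missing after 30 pulls. By inclusion–exclusion on the A_i,
P(all seen) = Σ_{j=0}^{8} (-1)^j C(8,j)((8-j)/8)^30
= 1.00000 - 0.14566 + 0.00500 - 0.00004 + 0.00000 - 0.00000 + 0.00000 - 0.00000 + 0.00000
= 0.85930.

0.8593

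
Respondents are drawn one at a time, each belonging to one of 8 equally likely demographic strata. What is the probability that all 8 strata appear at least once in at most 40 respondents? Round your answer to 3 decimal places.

By inclusion–exclusion over which strata are missing,
P(all seen) = Σ_{j=0}^{8} (-1)^j C(8,j)((8-j)/8)^40
= 1.0000 - 0.0383 + 0.0003 - 0.0000 + 0.0000 - 0.0000 + 0.0000 - 0.0000 + 0.0000
= 0.9620.

0.962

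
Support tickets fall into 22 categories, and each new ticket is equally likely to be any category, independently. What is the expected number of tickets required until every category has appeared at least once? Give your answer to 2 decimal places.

After k distinct categories have appeared, the next ticket gives a new one with probability (22-k)/22, so the expected wait for the (k+1)-th is 22/(22-k).
E[T] = 22/22 + 22/21 + 22/20 + ... + 22/2 + 22/1 = 22·H_{22}.
H_{22} = 3.691, so E[T] = 81.198.

81.20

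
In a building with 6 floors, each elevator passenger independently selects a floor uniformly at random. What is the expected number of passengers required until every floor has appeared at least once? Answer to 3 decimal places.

14.700

Split into phases: going from k distinct to k+1 distinct takes on average 6/(6-k) passengers.
E[T] = 6/6 + 6/5 + 6/4 + 6/3 + 6/2 + 6/1 = 6·H_{6}.
H_{6} = 2.4500, so E[T] = 14.7000.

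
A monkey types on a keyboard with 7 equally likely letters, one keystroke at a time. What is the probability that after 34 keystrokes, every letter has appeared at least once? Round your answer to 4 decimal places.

By inclusion–exclusion over which letters are missing,
P(all seen) = Σ_{j=0}^{7} (-1)^j C(7,j)((7-j)/7)^34
= 1.00000 - 0.03706 + 0.00023 - 0.00000 + 0.00000 - 0.00000 + 0.00000 - 0.00000
= 0.96317.

0.9632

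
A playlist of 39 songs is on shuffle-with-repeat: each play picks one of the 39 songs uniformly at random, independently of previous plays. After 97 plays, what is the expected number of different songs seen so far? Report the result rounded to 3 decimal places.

35.861

For each song, P(seen in 97 plays) = 1 - (38/39)^97 = 0.9195.
By linearity of expectation, E[distinct seen] = 39·(1 - (38/39)^97) = 35.8609.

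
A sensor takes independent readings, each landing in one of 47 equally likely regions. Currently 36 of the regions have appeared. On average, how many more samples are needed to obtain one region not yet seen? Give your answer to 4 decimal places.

4.2727

The number of samples until the next new region is geometric with success probability 11/47, so its mean is 47/11.
E = 47/11 = 4.27273.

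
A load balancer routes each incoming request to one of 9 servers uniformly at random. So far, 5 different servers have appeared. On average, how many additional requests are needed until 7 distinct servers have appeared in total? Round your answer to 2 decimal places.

5.25

With k distinct servers already seen, the next new one takes an expected 9/(9-k) requests.
Sum over k = 5,...,6: E = 9/4 + 9/3 = 5.250.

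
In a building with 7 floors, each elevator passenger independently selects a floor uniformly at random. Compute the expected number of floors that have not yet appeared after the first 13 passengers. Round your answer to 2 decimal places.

For each floor, P(unseen after 13) = (6/7)^13 = 0.135.
By linearity of expectation, E[unseen] = 7·(6/7)^13 = 0.944.

0.94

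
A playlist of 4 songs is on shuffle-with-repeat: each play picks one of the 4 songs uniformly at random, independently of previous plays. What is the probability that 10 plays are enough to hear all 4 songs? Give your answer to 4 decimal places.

0.7806

Let A_i be the event that song i is missing after 10 plays. By inclusion–exclusion on the A_i,
P(all seen) = Σ_{j=0}^{4} (-1)^j C(4,j)((4-j)/4)^10
= 1.00000 - 0.22525 + 0.00586 - 0.00000 + 0.00000
= 0.78060.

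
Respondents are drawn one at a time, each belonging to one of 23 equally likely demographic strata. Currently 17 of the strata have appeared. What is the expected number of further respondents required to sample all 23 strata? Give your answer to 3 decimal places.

56.350

From k distinct to k+1 distinct takes on average 23/(23-k) respondents.
Sum over k = 17,...,22: E = 23/6 + 23/5 + 23/4 + 23/3 + 23/2 + 23/1 = 56.3500.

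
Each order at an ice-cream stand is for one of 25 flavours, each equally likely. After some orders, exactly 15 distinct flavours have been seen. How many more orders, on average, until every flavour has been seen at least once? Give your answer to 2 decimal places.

From k distinct to k+1 distinct takes on average 25/(25-k) orders.
Sum over k = 15,...,24: E = 25/10 + 25/9 + 25/8 + ... + 25/2 + 25/1 = 73.224.

73.22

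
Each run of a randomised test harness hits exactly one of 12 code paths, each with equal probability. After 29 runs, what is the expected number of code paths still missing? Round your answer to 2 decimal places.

0.96

For each code path, P(unseen after 29) = (11/12)^29 = 0.080.
By linearity of expectation, E[unseen] = 12·(11/12)^29 = 0.962.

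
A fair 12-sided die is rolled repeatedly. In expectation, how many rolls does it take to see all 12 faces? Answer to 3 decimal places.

37.239

After k distinct faces have appeared, the next roll gives a new one with probability (12-k)/12, so the expected wait for the (k+1)-th is 12/(12-k).
E[T] = 12/12 + 12/11 + 12/10 + ... + 12/2 + 12/1 = 12·H_{12}.
H_{12} = 3.1032, so E[T] = 37.2385.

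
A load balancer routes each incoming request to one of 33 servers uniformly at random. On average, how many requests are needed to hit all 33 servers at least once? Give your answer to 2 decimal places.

134.93

Split into phases: going from k distinct to k+1 distinct takes on average 33/(33-k) requests.
E[T] = 33/33 + 33/32 + 33/31 + ... + 33/2 + 33/1 = 33·H_{33}.
H_{33} = 4.089, so E[T] = 134.930.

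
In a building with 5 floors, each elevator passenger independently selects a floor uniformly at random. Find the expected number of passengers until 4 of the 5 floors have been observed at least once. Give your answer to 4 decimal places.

6.4167

Going from k to k+1 distinct takes a geometric number of passengers with mean 5/(5-k).
Sum over k = 0,...,3: E = 5/5 + 5/4 + 5/3 + 5/2 = 6.41667.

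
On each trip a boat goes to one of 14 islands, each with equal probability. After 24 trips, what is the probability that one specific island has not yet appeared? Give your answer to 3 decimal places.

0.169

Each trip misses the fixed island with probability (14-1)/14 = 13/14, independently.
P(still missing after 24) = (13/14)^24 = 0.1689.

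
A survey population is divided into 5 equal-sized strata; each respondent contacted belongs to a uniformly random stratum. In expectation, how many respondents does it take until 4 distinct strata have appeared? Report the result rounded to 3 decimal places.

With k distinct strata already seen, the next new one arrives after an expected 5/(5-k) respondents.
Sum over k = 0,...,3: E = 5/5 + 5/4 + 5/3 + 5/2 = 6.4167.

6.417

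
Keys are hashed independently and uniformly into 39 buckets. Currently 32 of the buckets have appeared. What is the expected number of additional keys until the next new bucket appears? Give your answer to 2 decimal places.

5.57

The number of keys until the next new bucket is geometric with success probability 7/39, so its mean is 39/7.
E = 39/7 = 5.571.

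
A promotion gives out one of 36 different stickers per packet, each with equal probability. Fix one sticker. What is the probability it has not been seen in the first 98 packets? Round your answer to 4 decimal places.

0.0632

On each packet the fixed sticker fails to appear with probability 35/36.
P(still missing after 98) = (35/36)^98 = 0.06324.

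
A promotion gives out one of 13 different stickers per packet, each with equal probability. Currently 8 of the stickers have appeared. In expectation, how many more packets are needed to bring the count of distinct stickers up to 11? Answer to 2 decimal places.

With k distinct stickers already seen, the next new one takes an expected 13/(13-k) packets.
Sum over k = 8,...,10: E = 13/5 + 13/4 + 13/3 = 10.183.

10.18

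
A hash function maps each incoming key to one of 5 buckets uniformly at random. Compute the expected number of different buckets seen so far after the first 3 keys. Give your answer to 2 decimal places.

2.44

For each bucket, P(seen in 3 keys) = 1 - (4/5)^3 = 0.488.
By linearity of expectation, E[distinct seen] = 5·(1 - (4/5)^3) = 2.440.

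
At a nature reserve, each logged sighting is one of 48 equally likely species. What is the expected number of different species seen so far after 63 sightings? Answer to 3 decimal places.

35.259

For each species, P(seen in 63 sightings) = 1 - (47/48)^63 = 0.7346.
By linearity of expectation, E[distinct seen] = 48·(1 - (47/48)^63) = 35.2589.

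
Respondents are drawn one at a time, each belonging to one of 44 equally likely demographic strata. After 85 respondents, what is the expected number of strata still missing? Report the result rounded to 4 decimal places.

6.2344

For each stratum, P(unseen after 85) = (43/44)^85 = 0.14169.
By linearity of expectation, E[unseen] = 44·(43/44)^85 = 6.23439.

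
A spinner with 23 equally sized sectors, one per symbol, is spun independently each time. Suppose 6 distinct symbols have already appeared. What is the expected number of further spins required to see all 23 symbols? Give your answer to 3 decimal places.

79.110

The wait to go from k to k+1 distinct symbols is geometric with mean 23/(23-k).
Sum over k = 6,...,22: E = 23/17 + 23/16 + 23/15 + ... + 23/2 + 23/1 = 79.1097.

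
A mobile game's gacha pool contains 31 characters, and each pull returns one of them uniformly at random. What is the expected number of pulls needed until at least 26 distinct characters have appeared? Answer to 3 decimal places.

Going from k to k+1 distinct takes a geometric number of pulls with mean 31/(31-k).
Sum over k = 0,...,25: E = 31/31 + 31/30 + 31/29 + ... + 31/7 + 31/6 = 54.0613.

54.061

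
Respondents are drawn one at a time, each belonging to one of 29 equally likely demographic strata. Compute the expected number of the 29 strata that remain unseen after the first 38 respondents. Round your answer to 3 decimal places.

7.643

For each stratum, P(unseen after 38) = (28/29)^38 = 0.2636.
By linearity of expectation, E[unseen] = 29·(28/29)^38 = 7.6433.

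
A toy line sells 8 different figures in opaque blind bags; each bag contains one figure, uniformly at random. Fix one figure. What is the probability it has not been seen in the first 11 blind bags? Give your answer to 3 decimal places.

0.230

Each blind bag misses the fixed figure with probability (8-1)/8 = 7/8, independently.
P(still missing after 11) = (7/8)^11 = 0.2302.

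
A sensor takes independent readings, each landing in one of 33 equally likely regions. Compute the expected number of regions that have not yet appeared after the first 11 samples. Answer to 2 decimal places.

23.52

For each region, P(unseen after 11) = (32/33)^11 = 0.713.
By linearity of expectation, E[unseen] = 33·(32/33)^11 = 23.524.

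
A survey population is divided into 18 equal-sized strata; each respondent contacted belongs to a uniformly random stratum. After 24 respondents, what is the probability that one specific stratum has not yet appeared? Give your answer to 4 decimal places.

On each respondent the fixed stratum fails to appear with probability 17/18.
P(still missing after 24) = (17/18)^24 = 0.25365.

0.2536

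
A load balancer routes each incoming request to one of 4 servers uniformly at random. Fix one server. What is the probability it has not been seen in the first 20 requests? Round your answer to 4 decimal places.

0.0032

On each request the fixed server fails to appear with probability 3/4.
P(still missing after 20) = (3/4)^20 = 0.00317.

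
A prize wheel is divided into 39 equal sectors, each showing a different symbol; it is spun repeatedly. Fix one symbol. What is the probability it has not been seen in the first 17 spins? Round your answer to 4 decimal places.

0.6430

On each spin the fixed symbol fails to appear with probability 38/39.
P(still missing after 17) = (38/39)^17 = 0.64302.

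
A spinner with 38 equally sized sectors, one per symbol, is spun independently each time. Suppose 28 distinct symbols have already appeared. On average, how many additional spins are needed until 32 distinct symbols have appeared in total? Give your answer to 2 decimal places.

From k distinct to k+1 distinct takes on average 38/(38-k) spins.
Sum over k = 28,...,31: E = 38/10 + 38/9 + 38/8 + 38/7 = 18.201.

18.20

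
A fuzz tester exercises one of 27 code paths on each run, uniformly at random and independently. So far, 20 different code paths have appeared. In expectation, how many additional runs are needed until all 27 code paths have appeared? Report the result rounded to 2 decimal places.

70.01

The wait to go from k to k+1 distinct code paths is geometric with mean 27/(27-k).
Sum over k = 20,...,26: E = 27/7 + 27/6 + 27/5 + ... + 27/2 + 27/1 = 70.007.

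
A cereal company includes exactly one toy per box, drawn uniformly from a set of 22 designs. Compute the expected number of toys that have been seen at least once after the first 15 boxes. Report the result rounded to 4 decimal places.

For each toy, P(seen in 15 boxes) = 1 - (21/22)^15 = 0.50232.
By linearity of expectation, E[distinct seen] = 22·(1 - (21/22)^15) = 11.05106.

11.0511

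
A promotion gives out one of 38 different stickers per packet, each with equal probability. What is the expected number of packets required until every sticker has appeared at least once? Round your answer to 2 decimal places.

After k distinct stickers have appeared, the next packet gives a new one with probability (38-k)/38, so the expected wait for the (k+1)-th is 38/(38-k).
E[T] = 38/38 + 38/37 + 38/36 + ... + 38/2 + 38/1 = 38·H_{38}.
H_{38} = 4.228, so E[T] = 160.660.

160.66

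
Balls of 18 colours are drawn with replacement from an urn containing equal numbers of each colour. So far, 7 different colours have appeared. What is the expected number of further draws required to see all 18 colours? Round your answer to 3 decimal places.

From k distinct to k+1 distinct takes on average 18/(18-k) draws.
Sum over k = 7,...,17: E = 18/11 + 18/10 + 18/9 + ... + 18/2 + 18/1 = 54.3578.

54.358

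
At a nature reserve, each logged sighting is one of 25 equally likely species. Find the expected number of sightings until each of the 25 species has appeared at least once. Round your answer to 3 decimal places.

95.399

The wait to go from k to k+1 distinct species is geometric with mean 25/(25-k).
E[T] = 25/25 + 25/24 + 25/23 + ... + 25/2 + 25/1 = 25·H_{25}.
H_{25} = 3.8160, so E[T] = 95.3990.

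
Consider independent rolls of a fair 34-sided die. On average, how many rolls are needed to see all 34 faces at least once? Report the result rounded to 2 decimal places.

Split into phases: going from k distinct to k+1 distinct takes on average 34/(34-k) rolls.
E[T] = 34/34 + 34/33 + 34/32 + ... + 34/2 + 34/1 = 34·H_{34}.
H_{34} = 4.118, so E[T] = 140.019.

140.02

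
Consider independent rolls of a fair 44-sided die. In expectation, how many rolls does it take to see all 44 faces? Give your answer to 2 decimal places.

192.40

Split into phases: going from k distinct to k+1 distinct takes on average 44/(44-k) rolls.
E[T] = 44/44 + 44/43 + 44/42 + ... + 44/2 + 44/1 = 44·H_{44}.
H_{44} = 4.373, so E[T] = 192.400.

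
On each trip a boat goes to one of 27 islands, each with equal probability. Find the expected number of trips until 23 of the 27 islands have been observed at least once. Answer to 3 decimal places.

48.819

With k distinct islands already seen, the next new one arrives after an expected 27/(27-k) trips.
Sum over k = 0,...,22: E = 27/27 + 27/26 + 27/25 + ... + 27/6 + 27/5 = 48.8193.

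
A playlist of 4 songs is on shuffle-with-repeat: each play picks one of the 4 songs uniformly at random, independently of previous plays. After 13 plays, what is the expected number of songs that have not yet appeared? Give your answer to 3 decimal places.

For each song, P(unseen after 13) = (3/4)^13 = 0.0238.
By linearity of expectation, E[unseen] = 4·(3/4)^13 = 0.0950.

0.095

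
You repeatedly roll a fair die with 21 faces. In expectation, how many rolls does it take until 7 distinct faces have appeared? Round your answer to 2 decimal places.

8.27

With k distinct faces already seen, the next new one arrives after an expected 21/(21-k) rolls.
Sum over k = 0,...,6: E = 21/21 + 21/20 + 21/19 + ... + 21/16 + 21/15 = 8.270.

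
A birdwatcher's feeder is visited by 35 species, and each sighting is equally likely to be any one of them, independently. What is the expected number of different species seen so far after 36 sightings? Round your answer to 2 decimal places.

For each species, P(seen in 36 sightings) = 1 - (34/35)^36 = 0.648.
By linearity of expectation, E[distinct seen] = 35·(1 - (34/35)^36) = 22.673.

22.67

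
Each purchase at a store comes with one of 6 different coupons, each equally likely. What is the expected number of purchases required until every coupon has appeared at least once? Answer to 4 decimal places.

The wait to go from k to k+1 distinct coupons is geometric with mean 6/(6-k).
E[T] = 6/6 + 6/5 + 6/4 + 6/3 + 6/2 + 6/1 = 6·H_{6}.
H_{6} = 2.45000, so E[T] = 14.70000.

14.7000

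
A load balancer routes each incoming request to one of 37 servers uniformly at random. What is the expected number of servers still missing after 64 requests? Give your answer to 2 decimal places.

For each server, P(unseen after 64) = (36/37)^64 = 0.173.
By linearity of expectation, E[unseen] = 37·(36/37)^64 = 6.407.

6.41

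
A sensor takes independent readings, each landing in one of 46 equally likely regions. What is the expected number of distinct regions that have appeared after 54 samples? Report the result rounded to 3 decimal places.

31.962

For each region, P(seen in 54 samples) = 1 - (45/46)^54 = 0.6948.
By linearity of expectation, E[distinct seen] = 46·(1 - (45/46)^54) = 31.9618.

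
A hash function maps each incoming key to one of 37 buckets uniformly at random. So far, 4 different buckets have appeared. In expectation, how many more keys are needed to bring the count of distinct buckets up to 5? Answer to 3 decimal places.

From k distinct to k+1 distinct takes on average 37/(37-k) keys.
Only the k = 4 term is needed: E = 37/33 = 1.1212.

1.121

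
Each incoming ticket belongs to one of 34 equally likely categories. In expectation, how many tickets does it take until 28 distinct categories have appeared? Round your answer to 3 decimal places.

With k distinct categories already seen, the next new one arrives after an expected 34/(34-k) tickets.
Sum over k = 0,...,27: E = 34/34 + 34/33 + 34/32 + ... + 34/8 + 34/7 = 56.7191.

56.719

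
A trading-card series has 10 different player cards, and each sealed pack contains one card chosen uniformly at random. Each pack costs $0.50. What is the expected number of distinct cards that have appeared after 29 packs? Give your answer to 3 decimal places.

For each card, P(seen in 29 packs) = 1 - (9/10)^29 = 0.9529.
By linearity of expectation, E[distinct seen] = 10·(1 - (9/10)^29) = 9.5290.

9.529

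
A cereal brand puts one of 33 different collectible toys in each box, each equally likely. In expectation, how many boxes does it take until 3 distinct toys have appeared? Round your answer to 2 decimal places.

3.10

Going from k to k+1 distinct takes a geometric number of boxes with mean 33/(33-k).
Sum over k = 0,...,2: E = 33/33 + 33/32 + 33/31 = 3.096.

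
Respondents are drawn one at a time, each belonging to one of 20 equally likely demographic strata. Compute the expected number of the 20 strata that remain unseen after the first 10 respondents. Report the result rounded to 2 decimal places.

11.97

For each stratum, P(unseen after 10) = (19/20)^10 = 0.599.
By linearity of expectation, E[unseen] = 20·(19/20)^10 = 11.975.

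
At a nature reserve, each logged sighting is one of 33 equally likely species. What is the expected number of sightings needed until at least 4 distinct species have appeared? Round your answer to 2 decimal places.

4.20

With k distinct species already seen, the next new one arrives after an expected 33/(33-k) sightings.
Sum over k = 0,...,3: E = 33/33 + 33/32 + 33/31 + 33/30 = 4.196.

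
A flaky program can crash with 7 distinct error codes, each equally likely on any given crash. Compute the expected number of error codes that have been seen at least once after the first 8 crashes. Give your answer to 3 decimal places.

For each error code, P(seen in 8 crashes) = 1 - (6/7)^8 = 0.7086.
By linearity of expectation, E[distinct seen] = 7·(1 - (6/7)^8) = 4.9605.

4.960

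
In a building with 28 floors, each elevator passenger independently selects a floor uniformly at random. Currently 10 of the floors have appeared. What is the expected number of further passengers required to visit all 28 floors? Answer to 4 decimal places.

The wait to go from k to k+1 distinct floors is geometric with mean 28/(28-k).
Sum over k = 10,...,27: E = 28/18 + 28/17 + 28/16 + ... + 28/2 + 28/1 = 97.86303.

97.8630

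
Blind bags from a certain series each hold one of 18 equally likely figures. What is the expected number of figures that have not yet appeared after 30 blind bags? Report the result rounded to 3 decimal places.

3.240

For each figure, P(unseen after 30) = (17/18)^30 = 0.1800.
By linearity of expectation, E[unseen] = 18·(17/18)^30 = 3.2401.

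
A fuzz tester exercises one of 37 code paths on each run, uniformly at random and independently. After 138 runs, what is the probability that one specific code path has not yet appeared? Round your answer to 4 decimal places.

On each run the fixed code path fails to appear with probability 36/37.
P(still missing after 138) = (36/37)^138 = 0.02280.

0.0228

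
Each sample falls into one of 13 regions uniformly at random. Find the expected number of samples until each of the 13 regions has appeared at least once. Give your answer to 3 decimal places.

41.342

Split into phases: going from k distinct to k+1 distinct takes on average 13/(13-k) samples.
E[T] = 13/13 + 13/12 + 13/11 + ... + 13/2 + 13/1 = 13·H_{13}.
H_{13} = 3.1801, so E[T] = 41.3417.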